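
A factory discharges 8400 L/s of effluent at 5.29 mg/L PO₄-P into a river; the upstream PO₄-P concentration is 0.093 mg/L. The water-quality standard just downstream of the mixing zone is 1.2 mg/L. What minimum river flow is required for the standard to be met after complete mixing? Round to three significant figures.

31000 L/s

Set C_mix = 1.2: (Q·0.09300 + 8400·5.290) / (Q + 8400) = 1.2
→ Q = 8400·(5.290 − 1.2)/(1.2 − 0.09300) = 31040 L/s.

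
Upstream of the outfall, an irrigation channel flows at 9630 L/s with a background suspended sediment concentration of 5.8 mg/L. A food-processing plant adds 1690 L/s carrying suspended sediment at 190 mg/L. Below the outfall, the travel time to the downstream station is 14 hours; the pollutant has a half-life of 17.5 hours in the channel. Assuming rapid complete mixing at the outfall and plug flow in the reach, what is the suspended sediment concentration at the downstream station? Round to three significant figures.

After mixing, C = (9630·5.800 + 1690·190.0) / 11320 = 377000/11320 = 33.30 mg/L.
Half-life 17.5 h → k = ln 2 / 17.5 = 0.03961 h⁻¹ = 0.9506 d⁻¹.
First-order decay: C = 33.30·exp(−k·t) = 33.30·0.5743 = 19.13 mg/L.

19.1 mg/L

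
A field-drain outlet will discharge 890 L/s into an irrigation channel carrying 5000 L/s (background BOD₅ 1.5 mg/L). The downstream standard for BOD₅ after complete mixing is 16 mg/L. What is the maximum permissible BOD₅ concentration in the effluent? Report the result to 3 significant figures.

97.5 mg/L

At the limit, (Qr·Cr + Qe·Cₑ)/(Qr + Qe) = 16:
Cₑ = (5890·16 − 5000·1.500) / 890.0 = 97.46 mg/L.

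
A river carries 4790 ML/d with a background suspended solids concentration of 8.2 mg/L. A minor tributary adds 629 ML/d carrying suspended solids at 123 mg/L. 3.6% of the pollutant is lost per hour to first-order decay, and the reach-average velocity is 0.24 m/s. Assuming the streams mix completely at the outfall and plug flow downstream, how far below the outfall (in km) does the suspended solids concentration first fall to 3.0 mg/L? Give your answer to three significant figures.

After mixing, C = (4790·8.200 + 629.0·123.0) / 5419 = 116600/5419 = 21.53 mg/L.
3.6%/h lost → k = −ln(1 − 0.036) = 0.03666 h⁻¹.
Set 21.53·exp(−k·t) = 3.0 → t = ln(21.53/3.0)/k = 193500 s = 53.75 h.
Distance = v·t = 0.24·193500 = 46440 m = 46.44 km.

46.4 km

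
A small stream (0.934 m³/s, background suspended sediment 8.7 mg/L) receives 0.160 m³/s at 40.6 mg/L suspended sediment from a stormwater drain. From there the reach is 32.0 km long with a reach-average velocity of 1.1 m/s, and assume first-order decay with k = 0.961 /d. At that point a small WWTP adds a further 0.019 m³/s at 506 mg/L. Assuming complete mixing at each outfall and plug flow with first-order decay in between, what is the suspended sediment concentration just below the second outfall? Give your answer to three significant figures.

18.1 mg/L

Conservation of mass: C = (0.9340·8.700 + 0.1600·40.60) / 1.094 = 14.62/1.094 = 13.37 mg/L; combined flow 1.094 m³/s.
Travel time t = 32.0·1000 / 1.1 = 29090 s = 8.081 h.
Applying C = C₀e^(−kt): 13.37 × 0.7236 = 9.671 mg/L.
At the second outfall, C = (1.094·9.671 + 0.01900·506.0) / (1.094 + 0.01900) = 18.14 mg/L.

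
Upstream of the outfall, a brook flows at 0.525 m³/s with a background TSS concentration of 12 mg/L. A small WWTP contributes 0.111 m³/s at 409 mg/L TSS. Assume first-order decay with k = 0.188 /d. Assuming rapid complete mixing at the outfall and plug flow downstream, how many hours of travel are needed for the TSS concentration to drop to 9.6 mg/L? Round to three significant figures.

273 h

Mass balance: C = (0.5250·12.00 + 0.1110·409.0) / 0.6360 = 51.70/0.6360 = 81.29 mg/L.
81.29·exp(−k·t) = 9.6 → t = ln(81.29/9.6)/k = 981800 s = 272.7 h.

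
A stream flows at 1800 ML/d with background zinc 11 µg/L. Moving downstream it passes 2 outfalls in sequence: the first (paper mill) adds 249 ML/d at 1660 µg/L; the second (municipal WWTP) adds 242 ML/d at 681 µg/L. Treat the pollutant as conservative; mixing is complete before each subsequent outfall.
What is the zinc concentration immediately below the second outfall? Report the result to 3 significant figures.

261 µg/L

Below outfall 1: Q → 2049 ML/d, C = (1800·11.00 + 249.0·1660)/2049 = 211.4 µg/L.
Below outfall 2: Q → 2291 ML/d, C = (2049·211.4 + 242.0·681.0)/2291 = 261.0 µg/L.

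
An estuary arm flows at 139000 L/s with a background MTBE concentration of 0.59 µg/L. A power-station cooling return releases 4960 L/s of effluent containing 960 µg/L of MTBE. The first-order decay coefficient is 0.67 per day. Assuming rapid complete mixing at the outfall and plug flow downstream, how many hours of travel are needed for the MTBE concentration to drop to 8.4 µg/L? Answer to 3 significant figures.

Mixed concentration C = ΣQC/ΣQ = (139000·0.5900 + 4960·960.0) / 144000 = 4844000/144000 = 33.65 µg/L.
33.65·exp(−k·t) = 8.4 → t = ln(33.65/8.4)/k = 178900 s = 49.71 h.

49.7 h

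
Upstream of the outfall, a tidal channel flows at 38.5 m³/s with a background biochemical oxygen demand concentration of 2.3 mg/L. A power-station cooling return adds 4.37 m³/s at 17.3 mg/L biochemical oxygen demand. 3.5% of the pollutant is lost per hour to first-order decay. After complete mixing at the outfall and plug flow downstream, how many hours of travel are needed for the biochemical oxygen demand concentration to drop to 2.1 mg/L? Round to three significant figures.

16.9 h

Mass balance: C = (38.50·2.300 + 4.370·17.30) / 42.87 = 164.2/42.87 = 3.829 mg/L.
3.5%/h lost → k = −ln(1 − 0.035) = 0.03563 h⁻¹.
3.829·exp(−k·t) = 2.1 → t = ln(3.829/2.1)/k = 60700 s = 16.86 h.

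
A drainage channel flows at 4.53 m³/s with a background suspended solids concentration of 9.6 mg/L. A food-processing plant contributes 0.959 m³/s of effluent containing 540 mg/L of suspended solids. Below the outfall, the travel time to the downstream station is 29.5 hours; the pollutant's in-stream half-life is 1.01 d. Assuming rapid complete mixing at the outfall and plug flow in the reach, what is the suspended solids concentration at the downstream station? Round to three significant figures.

44.0 mg/L

Flow-weighted average: C = (4.530·9.600 + 0.9590·540.0) / 5.489 = 561.3/5.489 = 102.3 mg/L.
Half-life 1.01 d → k = ln 2 / 1.01 = 0.6863 d⁻¹.
After decay, C = 102.3 × e^(−kt) = 102.3 × 0.4302 = 43.99 mg/L.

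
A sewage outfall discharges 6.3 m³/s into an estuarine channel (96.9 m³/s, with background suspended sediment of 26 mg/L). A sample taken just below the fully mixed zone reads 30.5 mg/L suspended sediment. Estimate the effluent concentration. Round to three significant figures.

99.7 mg/L

Mass balance: 96.90·26.00 + 6.300·Cₑ = 103.2·30.50
→ Cₑ = (103.2·30.50 − 96.90·26.00) / 6.300 = 99.71 mg/L.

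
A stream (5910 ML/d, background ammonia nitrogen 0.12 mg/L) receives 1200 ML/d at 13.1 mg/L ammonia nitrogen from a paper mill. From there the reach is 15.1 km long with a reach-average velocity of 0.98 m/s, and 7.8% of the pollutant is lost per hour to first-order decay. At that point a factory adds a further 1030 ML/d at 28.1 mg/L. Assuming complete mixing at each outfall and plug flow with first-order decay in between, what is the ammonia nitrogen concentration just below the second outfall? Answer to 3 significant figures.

Flow-weighted average: C = (5910·0.1200 + 1200·13.10) / 7110 = 16430/7110 = 2.311 mg/L; combined flow 7110 ML/d.
Travel time t = 15.1·1000 / 0.98 = 15410 s = 4.280 h.
7.8%/h lost → k = −ln(1 − 0.078) = 0.08121 h⁻¹.
Decay over the reach: 2.311·exp(−kt) = 2.311·0.7064 = 1.632 mg/L.
At the second outfall, C = (7110·1.632 + 1030·28.10) / (7110 + 1030) = 4.981 mg/L.

4.98 mg/L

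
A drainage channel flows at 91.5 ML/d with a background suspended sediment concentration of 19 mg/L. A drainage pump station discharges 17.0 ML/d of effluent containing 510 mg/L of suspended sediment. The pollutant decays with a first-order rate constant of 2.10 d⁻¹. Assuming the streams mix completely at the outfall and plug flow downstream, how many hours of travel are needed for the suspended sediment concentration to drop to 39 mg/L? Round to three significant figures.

10.3 h

Conservation of mass: C = (91.50·19.00 + 17.00·510.0) / 108.5 = 10410/108.5 = 95.93 mg/L.
95.93·exp(−k·t) = 39 → t = ln(95.93/39)/k = 37030 s = 10.29 h.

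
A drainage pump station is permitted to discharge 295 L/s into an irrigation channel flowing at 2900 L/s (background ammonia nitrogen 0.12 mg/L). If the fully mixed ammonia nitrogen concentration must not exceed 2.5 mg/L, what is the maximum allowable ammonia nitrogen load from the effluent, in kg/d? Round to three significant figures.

Mass balance at the limit: 2900·0.1200 + 295.0·Cₑ = 3195·2.5 → Cₑ = 25.90 mg/L.
295.0 L/s = 0.2950 m³/s. Load = 0.2950 m³/s × 25.90 g/m³ × 86 400 s/d = 660.1 kg/d.

660 kg/d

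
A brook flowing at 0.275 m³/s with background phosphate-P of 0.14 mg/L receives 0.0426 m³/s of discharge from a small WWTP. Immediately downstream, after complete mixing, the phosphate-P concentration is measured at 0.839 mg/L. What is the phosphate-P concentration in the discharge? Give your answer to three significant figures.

Mass balance: 0.2750·0.1400 + 0.04260·Cₑ = 0.3176·0.8390
→ Cₑ = (0.3176·0.8390 − 0.2750·0.1400) / 0.04260 = 5.351 mg/L.

5.35 mg/L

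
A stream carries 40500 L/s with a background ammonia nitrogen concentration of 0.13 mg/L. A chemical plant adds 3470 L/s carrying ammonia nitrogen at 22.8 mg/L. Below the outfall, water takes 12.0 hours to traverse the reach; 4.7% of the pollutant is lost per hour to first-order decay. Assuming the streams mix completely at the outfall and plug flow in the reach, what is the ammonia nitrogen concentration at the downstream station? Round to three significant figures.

1.08 mg/L

Flow-weighted average: C = (40500·0.1300 + 3470·22.80) / 43970 = 84380/43970 = 1.919 mg/L.
4.7%/h lost → k = −ln(1 − 0.047) = 0.04814 h⁻¹.
Applying C = C₀e^(−kt): 1.919 × 0.5612 = 1.077 mg/L.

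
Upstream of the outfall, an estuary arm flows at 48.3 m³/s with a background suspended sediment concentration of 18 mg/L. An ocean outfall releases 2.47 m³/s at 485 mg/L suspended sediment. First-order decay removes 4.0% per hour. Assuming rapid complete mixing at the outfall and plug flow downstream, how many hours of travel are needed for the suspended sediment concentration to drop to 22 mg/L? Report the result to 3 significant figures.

15.1 h

Flow-weighted average: C = (48.30·18.00 + 2.470·485.0) / 50.77 = 2067/50.77 = 40.72 mg/L.
4.0%/h lost → k = −ln(1 − 0.04) = 0.04082 h⁻¹.
40.72·exp(−k·t) = 22 → t = ln(40.72/22)/k = 54290 s = 15.08 h.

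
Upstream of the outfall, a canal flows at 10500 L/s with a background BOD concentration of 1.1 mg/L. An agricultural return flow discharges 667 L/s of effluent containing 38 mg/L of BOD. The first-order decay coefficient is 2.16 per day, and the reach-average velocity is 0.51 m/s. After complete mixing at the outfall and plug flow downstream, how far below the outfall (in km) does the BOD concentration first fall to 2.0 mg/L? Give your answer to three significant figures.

Mass balance: C = (10500·1.100 + 667.0·38.00) / 11170 = 36900/11170 = 3.304 mg/L.
Set 3.304·exp(−k·t) = 2.0 → t = ln(3.304/2.0)/k = 20080 s = 5.578 h.
Distance = v·t = 0.51·20080 = 10240 m = 10.24 km.

10.2 km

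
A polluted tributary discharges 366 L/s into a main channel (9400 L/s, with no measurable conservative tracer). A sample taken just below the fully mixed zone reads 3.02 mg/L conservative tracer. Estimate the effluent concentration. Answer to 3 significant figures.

Mass balance: 9400·0 + 366.0·Cₑ = 9766·3.020
→ Cₑ = (9766·3.020 − 9400·0) / 366.0 = 80.58 mg/L.

80.6 mg/L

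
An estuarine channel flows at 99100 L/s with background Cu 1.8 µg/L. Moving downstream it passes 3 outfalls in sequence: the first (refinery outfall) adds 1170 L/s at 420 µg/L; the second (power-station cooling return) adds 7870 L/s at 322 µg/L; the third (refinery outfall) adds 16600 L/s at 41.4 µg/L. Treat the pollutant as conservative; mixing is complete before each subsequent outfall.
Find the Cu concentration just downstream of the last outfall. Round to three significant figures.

After outfall 1: Q = 99100 + 1170 = 100300 L/s; C = (99100·1.800 + 1170·420.0)/100300 = 6.680 µg/L.
After outfall 2: Q = 100300 + 7870 = 108100 L/s; C = (100300·6.680 + 7870·322.0)/108100 = 29.63 µg/L.
After outfall 3: Q = 108100 + 16600 = 124700 L/s; C = (108100·29.63 + 16600·41.40)/124700 = 31.19 µg/L.

31.2 µg/L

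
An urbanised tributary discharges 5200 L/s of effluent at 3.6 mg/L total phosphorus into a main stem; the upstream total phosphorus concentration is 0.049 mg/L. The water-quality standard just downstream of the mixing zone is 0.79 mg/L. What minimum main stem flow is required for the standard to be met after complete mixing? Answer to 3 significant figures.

Set C_mix = 0.79: (Q·0.04900 + 5200·3.600) / (Q + 5200) = 0.79
→ Q = 5200·(3.600 − 0.79)/(0.79 − 0.04900) = 19720 L/s.

19700 L/s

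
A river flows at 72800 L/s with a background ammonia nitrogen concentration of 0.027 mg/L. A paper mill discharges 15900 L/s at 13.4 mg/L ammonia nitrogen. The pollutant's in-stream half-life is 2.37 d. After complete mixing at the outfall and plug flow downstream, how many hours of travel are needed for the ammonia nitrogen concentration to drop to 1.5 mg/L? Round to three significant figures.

Mixed concentration C = ΣQC/ΣQ = (72800·0.02700 + 15900·13.40) / 88700 = 215000/88700 = 2.424 mg/L.
Half-life 2.37 d → k = ln 2 / 2.37 = 0.2925 d⁻¹.
2.424·exp(−k·t) = 1.5 → t = ln(2.424/1.5)/k = 141800 s = 39.39 h.

39.4 h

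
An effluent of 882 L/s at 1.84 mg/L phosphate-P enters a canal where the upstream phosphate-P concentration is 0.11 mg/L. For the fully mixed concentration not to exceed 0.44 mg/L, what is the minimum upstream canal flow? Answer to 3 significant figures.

Set C_mix = 0.44: (Q·0.1100 + 882.0·1.840) / (Q + 882.0) = 0.44
→ Q = 882.0·(1.840 − 0.44)/(0.44 − 0.1100) = 3742 L/s.

3740 L/s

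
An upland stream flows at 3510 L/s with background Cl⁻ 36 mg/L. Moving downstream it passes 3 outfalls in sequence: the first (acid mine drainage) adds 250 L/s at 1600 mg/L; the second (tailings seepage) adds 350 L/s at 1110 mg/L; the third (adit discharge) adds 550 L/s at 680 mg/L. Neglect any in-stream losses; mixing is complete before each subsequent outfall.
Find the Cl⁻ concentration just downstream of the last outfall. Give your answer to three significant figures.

277 mg/L

After outfall 1: Q = 3510 + 250.0 = 3760 L/s; C = (3510·36.00 + 250.0·1600)/3760 = 140.0 mg/L.
After outfall 2: Q = 3760 + 350.0 = 4110 L/s; C = (3760·140.0 + 350.0·1110)/4110 = 222.6 mg/L.
After outfall 3: Q = 4110 + 550.0 = 4660 L/s; C = (4110·222.6 + 550.0·680.0)/4660 = 276.6 mg/L.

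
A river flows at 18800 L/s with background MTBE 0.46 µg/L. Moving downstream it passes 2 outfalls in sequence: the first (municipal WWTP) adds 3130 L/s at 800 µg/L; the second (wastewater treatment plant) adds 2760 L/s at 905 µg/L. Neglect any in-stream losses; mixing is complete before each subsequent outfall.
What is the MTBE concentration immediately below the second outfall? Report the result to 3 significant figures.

Outfall 1: combined Q = 21930 L/s; C = (18800·0.4600 + 3130·800.0)/21930 = 114.6 µg/L.
Outfall 2: combined Q = 24690 L/s; C = (21930·114.6 + 2760·905.0)/24690 = 202.9 µg/L.

203 µg/L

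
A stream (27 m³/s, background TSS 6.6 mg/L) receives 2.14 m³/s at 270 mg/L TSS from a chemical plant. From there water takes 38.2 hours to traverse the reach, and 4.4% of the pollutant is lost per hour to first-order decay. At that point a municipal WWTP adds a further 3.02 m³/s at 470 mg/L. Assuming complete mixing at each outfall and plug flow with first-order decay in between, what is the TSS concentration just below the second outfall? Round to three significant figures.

48.3 mg/L

Conservation of mass: C = (27.00·6.600 + 2.140·270.0) / 29.14 = 756.0/29.14 = 25.94 mg/L; combined flow 29.14 m³/s.
4.4%/h lost → k = −ln(1 − 0.044) = 0.04500 h⁻¹.
After decay, C = 25.94 × e^(−kt) = 25.94 × 0.1793 = 4.651 mg/L.
At the second outfall, C = (29.14·4.651 + 3.020·470.0) / (29.14 + 3.020) = 48.35 mg/L.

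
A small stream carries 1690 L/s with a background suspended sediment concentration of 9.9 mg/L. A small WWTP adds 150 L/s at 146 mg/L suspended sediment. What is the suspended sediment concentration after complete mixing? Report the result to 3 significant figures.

21.0 mg/L

Flow-weighted average: C = (1690·9.900 + 150.0·146.0) / 1840 = 38630/1840 = 21.00 mg/L.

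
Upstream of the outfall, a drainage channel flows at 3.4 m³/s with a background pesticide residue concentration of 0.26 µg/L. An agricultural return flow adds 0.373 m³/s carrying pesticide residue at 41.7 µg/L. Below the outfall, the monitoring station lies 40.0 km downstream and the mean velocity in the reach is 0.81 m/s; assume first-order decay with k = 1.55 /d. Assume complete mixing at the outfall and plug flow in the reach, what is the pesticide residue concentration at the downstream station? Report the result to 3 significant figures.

Mixed concentration C = ΣQC/ΣQ = (3.400·0.2600 + 0.3730·41.70) / 3.773 = 16.44/3.773 = 4.357 µg/L.
Travel time t = 40.0·1000 / 0.81 = 49380 s = 13.72 h.
Decay over the reach: 4.357·exp(−kt) = 4.357·0.4123 = 1.796 µg/L.

1.80 µg/L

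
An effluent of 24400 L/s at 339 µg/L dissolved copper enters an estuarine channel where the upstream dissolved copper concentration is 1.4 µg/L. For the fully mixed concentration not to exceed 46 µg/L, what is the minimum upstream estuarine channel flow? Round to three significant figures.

160000 L/s

Set C_mix = 46: (Q·1.400 + 24400·339.0) / (Q + 24400) = 46
→ Q = 24400·(339.0 − 46)/(46 − 1.400) = 160300 L/s.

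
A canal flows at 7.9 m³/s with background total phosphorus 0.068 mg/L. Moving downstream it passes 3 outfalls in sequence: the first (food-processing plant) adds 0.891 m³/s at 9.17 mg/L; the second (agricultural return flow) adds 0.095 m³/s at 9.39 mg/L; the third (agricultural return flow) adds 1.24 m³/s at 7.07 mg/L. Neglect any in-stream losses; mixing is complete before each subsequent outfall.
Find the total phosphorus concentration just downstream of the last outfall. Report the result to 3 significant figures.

1.81 mg/L

Below outfall 1: Q → 8.791 m³/s, C = (7.900·0.06800 + 0.8910·9.170)/8.791 = 0.9905 mg/L.
Below outfall 2: Q → 8.886 m³/s, C = (8.791·0.9905 + 0.09500·9.390)/8.886 = 1.080 mg/L.
Below outfall 3: Q → 10.13 m³/s, C = (8.886·1.080 + 1.240·7.070)/10.13 = 1.814 mg/L.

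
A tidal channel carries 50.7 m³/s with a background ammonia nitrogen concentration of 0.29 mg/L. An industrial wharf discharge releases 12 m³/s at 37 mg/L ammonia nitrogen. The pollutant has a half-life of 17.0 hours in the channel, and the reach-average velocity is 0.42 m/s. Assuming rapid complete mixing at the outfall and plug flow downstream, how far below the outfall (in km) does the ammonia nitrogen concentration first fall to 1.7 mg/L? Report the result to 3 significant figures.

Flow-weighted average: C = (50.70·0.2900 + 12.00·37.00) / 62.70 = 458.7/62.70 = 7.316 mg/L.
Half-life 17.0 h → k = ln 2 / 17.0 = 0.04077 h⁻¹ = 0.9786 d⁻¹.
Set 7.316·exp(−k·t) = 1.7 → t = ln(7.316/1.7)/k = 128900 s = 35.79 h.
Distance = v·t = 0.42·128900 = 54120 m = 54.12 km.

54.1 km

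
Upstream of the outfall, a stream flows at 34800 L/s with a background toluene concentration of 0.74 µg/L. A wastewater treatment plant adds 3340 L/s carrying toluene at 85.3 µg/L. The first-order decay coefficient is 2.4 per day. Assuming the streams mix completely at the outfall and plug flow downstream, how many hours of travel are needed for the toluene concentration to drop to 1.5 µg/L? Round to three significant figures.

Mixed concentration C = ΣQC/ΣQ = (34800·0.7400 + 3340·85.30) / 38140 = 310700/38140 = 8.145 µg/L.
8.145·exp(−k·t) = 1.5 → t = ln(8.145/1.5)/k = 60910 s = 16.92 h.

16.9 h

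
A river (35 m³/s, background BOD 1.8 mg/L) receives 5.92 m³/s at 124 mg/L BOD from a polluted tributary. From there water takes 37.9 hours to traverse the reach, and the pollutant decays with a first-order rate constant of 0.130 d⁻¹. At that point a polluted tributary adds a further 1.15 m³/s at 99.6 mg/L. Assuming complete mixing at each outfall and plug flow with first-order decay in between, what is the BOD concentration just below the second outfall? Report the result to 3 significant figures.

Flow-weighted average: C = (35.00·1.800 + 5.920·124.0) / 40.92 = 797.1/40.92 = 19.48 mg/L; combined flow 40.92 m³/s.
Decay over the reach: 19.48·exp(−kt) = 19.48·0.8144 = 15.86 mg/L.
At the second outfall, C = (40.92·15.86 + 1.150·99.60) / (40.92 + 1.150) = 18.15 mg/L.

18.2 mg/L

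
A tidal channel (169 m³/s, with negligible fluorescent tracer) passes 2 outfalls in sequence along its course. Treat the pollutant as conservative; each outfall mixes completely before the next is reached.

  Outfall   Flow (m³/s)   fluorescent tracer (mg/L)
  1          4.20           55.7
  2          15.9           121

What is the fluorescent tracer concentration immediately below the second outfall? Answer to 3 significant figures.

11.4 mg/L

Below outfall 1: Q → 173.2 m³/s, C = (169.0·0 + 4.200·55.70)/173.2 = 1.351 mg/L.
Below outfall 2: Q → 189.1 m³/s, C = (173.2·1.351 + 15.90·121.0)/189.1 = 11.41 mg/L.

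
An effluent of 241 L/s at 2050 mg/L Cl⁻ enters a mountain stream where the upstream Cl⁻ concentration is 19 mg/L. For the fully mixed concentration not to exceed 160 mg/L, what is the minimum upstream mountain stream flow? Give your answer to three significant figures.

3230 L/s

Set C_mix = 160: (Q·19.00 + 241.0·2050) / (Q + 241.0) = 160
→ Q = 241.0·(2050 − 160)/(160 − 19.00) = 3230 L/s.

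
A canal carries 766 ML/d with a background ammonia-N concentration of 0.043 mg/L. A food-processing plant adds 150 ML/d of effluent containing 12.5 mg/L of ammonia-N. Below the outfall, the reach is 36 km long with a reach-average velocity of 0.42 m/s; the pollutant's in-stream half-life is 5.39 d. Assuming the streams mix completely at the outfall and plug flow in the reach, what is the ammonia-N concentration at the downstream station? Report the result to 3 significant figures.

Mixed concentration C = ΣQC/ΣQ = (766.0·0.04300 + 150.0·12.50) / 916.0 = 1908/916.0 = 2.083 mg/L.
Travel time t = 36·1000 / 0.42 = 85710 s = 23.81 h.
Half-life 5.39 d → k = ln 2 / 5.39 = 0.1286 d⁻¹.
Applying C = C₀e^(−kt): 2.083 × 0.8802 = 1.833 mg/L.

1.83 mg/L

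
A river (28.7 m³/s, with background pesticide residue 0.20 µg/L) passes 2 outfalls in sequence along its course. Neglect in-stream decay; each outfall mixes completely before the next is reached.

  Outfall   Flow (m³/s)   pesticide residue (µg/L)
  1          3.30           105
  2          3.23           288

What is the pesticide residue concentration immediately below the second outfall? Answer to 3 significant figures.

36.4 µg/L

Below outfall 1: Q → 32.00 m³/s, C = (28.70·0.2000 + 3.300·105.0)/32.00 = 11.01 µg/L.
Below outfall 2: Q → 35.23 m³/s, C = (32.00·11.01 + 3.230·288.0)/35.23 = 36.40 µg/L.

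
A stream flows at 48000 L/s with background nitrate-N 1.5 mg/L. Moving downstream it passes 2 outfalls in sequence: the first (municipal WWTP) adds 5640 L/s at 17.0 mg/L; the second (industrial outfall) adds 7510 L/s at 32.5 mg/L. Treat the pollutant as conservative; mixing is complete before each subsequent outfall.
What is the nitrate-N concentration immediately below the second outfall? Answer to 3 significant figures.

Outfall 1: combined Q = 53640 L/s; C = (48000·1.500 + 5640·17.00)/53640 = 3.130 mg/L.
Outfall 2: combined Q = 61150 L/s; C = (53640·3.130 + 7510·32.50)/61150 = 6.737 mg/L.

6.74 mg/L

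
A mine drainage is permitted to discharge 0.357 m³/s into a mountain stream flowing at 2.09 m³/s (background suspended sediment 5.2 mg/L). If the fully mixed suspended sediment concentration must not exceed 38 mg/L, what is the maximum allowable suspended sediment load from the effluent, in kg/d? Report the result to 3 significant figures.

7090 kg/d

Mass balance at the limit: 2.090·5.200 + 0.3570·Cₑ = 2.447·38 → Cₑ = 230.0 mg/L.
Load = 0.3570 m³/s × 230.0 g/m³ × 86 400 s/d = 7095 kg/d.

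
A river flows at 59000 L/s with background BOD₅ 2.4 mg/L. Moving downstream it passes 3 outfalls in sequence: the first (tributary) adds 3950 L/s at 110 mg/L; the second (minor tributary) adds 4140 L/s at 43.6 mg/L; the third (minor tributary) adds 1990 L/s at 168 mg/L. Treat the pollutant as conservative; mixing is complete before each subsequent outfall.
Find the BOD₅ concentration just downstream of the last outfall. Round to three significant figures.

Outfall 1: combined Q = 62950 L/s; C = (59000·2.400 + 3950·110.0)/62950 = 9.152 mg/L.
Outfall 2: combined Q = 67090 L/s; C = (62950·9.152 + 4140·43.60)/67090 = 11.28 mg/L.
Outfall 3: combined Q = 69080 L/s; C = (67090·11.28 + 1990·168.0)/69080 = 15.79 mg/L.

15.8 mg/L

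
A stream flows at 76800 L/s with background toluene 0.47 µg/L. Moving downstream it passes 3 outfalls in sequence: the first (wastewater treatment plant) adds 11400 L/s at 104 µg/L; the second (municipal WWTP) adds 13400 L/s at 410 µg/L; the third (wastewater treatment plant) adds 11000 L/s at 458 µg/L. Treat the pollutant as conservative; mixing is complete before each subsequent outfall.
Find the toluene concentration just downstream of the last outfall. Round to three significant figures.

104 µg/L

After outfall 1: Q = 76800 + 11400 = 88200 L/s; C = (76800·0.4700 + 11400·104.0)/88200 = 13.85 µg/L.
After outfall 2: Q = 88200 + 13400 = 101600 L/s; C = (88200·13.85 + 13400·410.0)/101600 = 66.10 µg/L.
After outfall 3: Q = 101600 + 11000 = 112600 L/s; C = (101600·66.10 + 11000·458.0)/112600 = 104.4 µg/L.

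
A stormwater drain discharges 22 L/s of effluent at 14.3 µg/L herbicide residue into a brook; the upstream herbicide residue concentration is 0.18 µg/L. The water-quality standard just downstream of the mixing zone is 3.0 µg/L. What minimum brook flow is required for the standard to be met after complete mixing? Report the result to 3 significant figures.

Set C_mix = 3.0: (Q·0.1800 + 22.00·14.30) / (Q + 22.00) = 3.0
→ Q = 22.00·(14.30 − 3.0)/(3.0 − 0.1800) = 88.16 L/s.

88.2 L/s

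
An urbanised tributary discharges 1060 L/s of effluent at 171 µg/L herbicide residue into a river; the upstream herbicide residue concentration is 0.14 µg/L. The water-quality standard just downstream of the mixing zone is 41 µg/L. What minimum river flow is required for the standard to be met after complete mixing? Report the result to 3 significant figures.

3370 L/s

Set C_mix = 41: (Q·0.1400 + 1060·171.0) / (Q + 1060) = 41
→ Q = 1060·(171.0 − 41)/(41 − 0.1400) = 3372 L/s.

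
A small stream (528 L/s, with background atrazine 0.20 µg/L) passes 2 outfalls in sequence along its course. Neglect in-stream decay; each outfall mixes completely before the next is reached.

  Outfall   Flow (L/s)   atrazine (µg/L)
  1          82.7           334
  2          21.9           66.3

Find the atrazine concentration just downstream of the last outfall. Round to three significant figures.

46.1 µg/L

Outfall 1: combined Q = 610.7 L/s; C = (528.0·0.2000 + 82.70·334.0)/610.7 = 45.40 µg/L.
Outfall 2: combined Q = 632.6 L/s; C = (610.7·45.40 + 21.90·66.30)/632.6 = 46.13 µg/L.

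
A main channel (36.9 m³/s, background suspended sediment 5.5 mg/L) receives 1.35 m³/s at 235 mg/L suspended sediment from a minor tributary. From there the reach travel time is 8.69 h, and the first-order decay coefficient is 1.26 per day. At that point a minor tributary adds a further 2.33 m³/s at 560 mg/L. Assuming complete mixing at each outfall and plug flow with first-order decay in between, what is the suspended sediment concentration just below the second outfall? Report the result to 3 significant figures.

40.3 mg/L

Mass balance: C = (36.90·5.500 + 1.350·235.0) / 38.25 = 520.2/38.25 = 13.60 mg/L; combined flow 38.25 m³/s.
First-order decay: C = 13.60·exp(−k·t) = 13.60·0.6337 = 8.618 mg/L.
Second outfall: C = (38.25·8.618 + 2.330·560.0)/40.58 = 40.28 mg/L.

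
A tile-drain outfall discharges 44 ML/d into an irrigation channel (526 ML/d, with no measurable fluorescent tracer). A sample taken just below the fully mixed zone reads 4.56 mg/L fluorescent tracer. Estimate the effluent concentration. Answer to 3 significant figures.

Mass balance: 526.0·0 + 44.00·Cₑ = 570.0·4.560
→ Cₑ = (570.0·4.560 − 526.0·0) / 44.00 = 59.07 mg/L.

59.1 mg/L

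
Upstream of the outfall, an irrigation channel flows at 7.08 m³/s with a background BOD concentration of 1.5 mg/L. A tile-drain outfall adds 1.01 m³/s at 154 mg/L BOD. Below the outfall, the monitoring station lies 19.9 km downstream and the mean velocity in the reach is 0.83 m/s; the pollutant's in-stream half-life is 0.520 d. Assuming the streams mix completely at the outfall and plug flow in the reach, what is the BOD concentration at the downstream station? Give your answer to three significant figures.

Conservation of mass: C = (7.080·1.500 + 1.010·154.0) / 8.090 = 166.2/8.090 = 20.54 mg/L.
Travel time t = 19.9·1000 / 0.83 = 23980 s = 6.660 h.
Half-life 0.520 d → k = ln 2 / 0.520 = 1.333 d⁻¹.
After decay, C = 20.54 × e^(−kt) = 20.54 × 0.6908 = 14.19 mg/L.

14.2 mg/L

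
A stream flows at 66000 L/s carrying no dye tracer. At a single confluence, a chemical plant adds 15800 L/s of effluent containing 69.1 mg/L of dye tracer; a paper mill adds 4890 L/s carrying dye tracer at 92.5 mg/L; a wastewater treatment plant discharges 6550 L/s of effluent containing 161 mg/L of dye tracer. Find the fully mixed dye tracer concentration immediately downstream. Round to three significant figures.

27.9 mg/L

After mixing, C = (66000·0 + 15800·69.10 + 4890·92.50 + 6550·161.0) / 93240 = 2599000/93240 = 27.87 mg/L.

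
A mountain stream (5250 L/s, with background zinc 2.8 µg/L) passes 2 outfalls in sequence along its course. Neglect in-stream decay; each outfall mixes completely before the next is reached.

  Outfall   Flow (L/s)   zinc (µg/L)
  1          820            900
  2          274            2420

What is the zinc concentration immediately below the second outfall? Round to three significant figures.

223 µg/L

Outfall 1: combined Q = 6070 L/s; C = (5250·2.800 + 820.0·900.0)/6070 = 124.0 µg/L.
Outfall 2: combined Q = 6344 L/s; C = (6070·124.0 + 274.0·2420)/6344 = 223.2 µg/L.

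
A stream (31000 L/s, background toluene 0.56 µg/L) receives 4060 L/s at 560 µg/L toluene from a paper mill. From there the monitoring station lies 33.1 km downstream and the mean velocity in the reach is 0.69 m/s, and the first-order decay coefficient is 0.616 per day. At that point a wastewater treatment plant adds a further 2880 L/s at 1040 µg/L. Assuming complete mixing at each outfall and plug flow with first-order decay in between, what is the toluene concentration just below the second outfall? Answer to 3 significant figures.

122 µg/L

Mixed concentration C = ΣQC/ΣQ = (31000·0.5600 + 4060·560.0) / 35060 = 2291000/35060 = 65.34 µg/L; combined flow 35060 L/s.
Travel time t = 33.1·1000 / 0.69 = 47970 s = 13.33 h.
Applying C = C₀e^(−kt): 65.34 × 0.7103 = 46.42 µg/L.
At the second outfall, C = (35060·46.42 + 2880·1040) / (35060 + 2880) = 121.8 µg/L.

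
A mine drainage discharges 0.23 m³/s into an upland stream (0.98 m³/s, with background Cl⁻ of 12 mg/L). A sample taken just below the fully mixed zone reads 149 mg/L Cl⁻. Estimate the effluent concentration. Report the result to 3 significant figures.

733 mg/L

Mass balance: 0.9800·12.00 + 0.2300·Cₑ = 1.210·149.0
→ Cₑ = (1.210·149.0 − 0.9800·12.00) / 0.2300 = 732.7 mg/L.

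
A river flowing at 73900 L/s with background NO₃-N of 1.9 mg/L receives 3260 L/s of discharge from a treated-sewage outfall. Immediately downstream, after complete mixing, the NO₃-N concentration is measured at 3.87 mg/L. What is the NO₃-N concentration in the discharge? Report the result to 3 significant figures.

Mass balance: 73900·1.900 + 3260·Cₑ = 77160·3.870
→ Cₑ = (77160·3.870 − 73900·1.900) / 3260 = 48.53 mg/L.

48.5 mg/L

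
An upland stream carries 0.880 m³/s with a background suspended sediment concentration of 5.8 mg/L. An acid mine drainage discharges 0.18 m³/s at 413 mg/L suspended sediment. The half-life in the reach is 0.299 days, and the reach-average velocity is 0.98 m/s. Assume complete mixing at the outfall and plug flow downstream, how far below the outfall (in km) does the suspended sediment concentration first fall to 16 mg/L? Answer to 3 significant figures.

56.4 km

After mixing, C = (0.8800·5.800 + 0.1800·413.0) / 1.060 = 79.44/1.060 = 74.95 mg/L.
Half-life 0.299 d → k = ln 2 / 0.299 = 2.318 d⁻¹.
Set 74.95·exp(−k·t) = 16 → t = ln(74.95/16)/k = 57550 s = 15.99 h.
Distance = v·t = 0.98·57550 = 56400 m = 56.40 km.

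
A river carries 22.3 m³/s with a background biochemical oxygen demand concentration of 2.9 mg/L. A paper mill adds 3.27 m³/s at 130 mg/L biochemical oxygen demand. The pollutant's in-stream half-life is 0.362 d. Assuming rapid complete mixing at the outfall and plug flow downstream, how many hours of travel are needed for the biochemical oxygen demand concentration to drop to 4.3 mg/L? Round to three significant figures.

18.7 h

Mass balance: C = (22.30·2.900 + 3.270·130.0) / 25.57 = 489.8/25.57 = 19.15 mg/L.
Half-life 0.362 d → k = ln 2 / 0.362 = 1.915 d⁻¹.
19.15·exp(−k·t) = 4.3 → t = ln(19.15/4.3)/k = 67410 s = 18.72 h.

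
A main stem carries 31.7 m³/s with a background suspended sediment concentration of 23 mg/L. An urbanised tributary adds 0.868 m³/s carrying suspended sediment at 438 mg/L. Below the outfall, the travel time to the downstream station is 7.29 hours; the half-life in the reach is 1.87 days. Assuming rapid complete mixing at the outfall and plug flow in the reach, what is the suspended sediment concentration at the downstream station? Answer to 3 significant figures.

Mass balance: C = (31.70·23.00 + 0.8680·438.0) / 32.57 = 1109/32.57 = 34.06 mg/L.
Half-life 1.87 d → k = ln 2 / 1.87 = 0.3707 d⁻¹.
After decay, C = 34.06 × e^(−kt) = 34.06 × 0.8935 = 30.43 mg/L.

30.4 mg/L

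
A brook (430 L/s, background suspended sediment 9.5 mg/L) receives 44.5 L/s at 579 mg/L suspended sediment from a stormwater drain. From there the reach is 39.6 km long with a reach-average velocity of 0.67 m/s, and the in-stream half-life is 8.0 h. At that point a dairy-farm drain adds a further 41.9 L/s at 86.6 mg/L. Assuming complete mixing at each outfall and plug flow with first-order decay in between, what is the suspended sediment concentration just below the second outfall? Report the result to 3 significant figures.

Conservation of mass: C = (430.0·9.500 + 44.50·579.0) / 474.5 = 29850/474.5 = 62.91 mg/L; combined flow 474.5 L/s.
Travel time t = 39.6·1000 / 0.67 = 59100 s = 16.42 h.
Half-life 8.0 h → k = ln 2 / 8.0 = 0.08664 h⁻¹ = 2.079 d⁻¹.
After decay, C = 62.91 × e^(−kt) = 62.91 × 0.2411 = 15.17 mg/L.
At the second outfall, C = (474.5·15.17 + 41.90·86.60) / (474.5 + 41.90) = 20.96 mg/L.

21.0 mg/L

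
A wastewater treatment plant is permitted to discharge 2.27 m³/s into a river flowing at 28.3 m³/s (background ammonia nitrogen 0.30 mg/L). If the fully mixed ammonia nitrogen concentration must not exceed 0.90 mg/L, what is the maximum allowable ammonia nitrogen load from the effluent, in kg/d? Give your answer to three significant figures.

1640 kg/d

Mass balance at the limit: 28.30·0.3000 + 2.270·Cₑ = 30.57·0.90 → Cₑ = 8.380 mg/L.
Load = 2.270 m³/s × 8.380 g/m³ × 86 400 s/d = 1644 kg/d.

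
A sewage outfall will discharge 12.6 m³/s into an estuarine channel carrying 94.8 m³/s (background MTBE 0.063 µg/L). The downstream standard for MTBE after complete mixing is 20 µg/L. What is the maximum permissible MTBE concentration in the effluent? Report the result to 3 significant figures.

170 µg/L

At the limit, (Qr·Cr + Qe·Cₑ)/(Qr + Qe) = 20:
Cₑ = (107.4·20 − 94.80·0.06300) / 12.60 = 170.0 µg/L.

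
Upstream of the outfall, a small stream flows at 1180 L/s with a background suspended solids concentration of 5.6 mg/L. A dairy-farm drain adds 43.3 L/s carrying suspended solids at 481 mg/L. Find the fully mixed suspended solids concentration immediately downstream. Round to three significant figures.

After mixing, C = (1180·5.600 + 43.30·481.0) / 1223 = 27440/1223 = 22.43 mg/L.

22.4 mg/L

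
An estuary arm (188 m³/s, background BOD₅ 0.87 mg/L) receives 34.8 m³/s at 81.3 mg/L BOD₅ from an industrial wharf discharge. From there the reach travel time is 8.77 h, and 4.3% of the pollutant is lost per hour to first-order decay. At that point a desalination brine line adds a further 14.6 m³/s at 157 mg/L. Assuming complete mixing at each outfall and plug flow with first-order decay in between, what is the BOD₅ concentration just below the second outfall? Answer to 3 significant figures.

18.2 mg/L

Conservation of mass: C = (188.0·0.8700 + 34.80·81.30) / 222.8 = 2993/222.8 = 13.43 mg/L; combined flow 222.8 m³/s.
4.3%/h lost → k = −ln(1 − 0.043) = 0.04395 h⁻¹.
After decay, C = 13.43 × e^(−kt) = 13.43 × 0.6801 = 9.136 mg/L.
Second outfall: C = (222.8·9.136 + 14.60·157.0)/237.4 = 18.23 mg/L.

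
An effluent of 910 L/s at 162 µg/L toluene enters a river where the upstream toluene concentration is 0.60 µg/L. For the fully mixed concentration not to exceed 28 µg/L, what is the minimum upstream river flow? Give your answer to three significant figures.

4450 L/s

Set C_mix = 28: (Q·0.6000 + 910.0·162.0) / (Q + 910.0) = 28
→ Q = 910.0·(162.0 − 28)/(28 − 0.6000) = 4450 L/s.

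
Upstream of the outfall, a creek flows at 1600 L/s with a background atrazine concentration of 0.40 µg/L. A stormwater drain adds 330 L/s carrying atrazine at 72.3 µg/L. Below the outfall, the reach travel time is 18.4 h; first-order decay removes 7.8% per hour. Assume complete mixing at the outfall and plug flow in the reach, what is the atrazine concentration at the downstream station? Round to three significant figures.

Conservation of mass: C = (1600·0.4000 + 330.0·72.30) / 1930 = 24500/1930 = 12.69 µg/L.
7.8%/h lost → k = −ln(1 − 0.078) = 0.08121 h⁻¹.
Decay over the reach: 12.69·exp(−kt) = 12.69·0.2244 = 2.849 µg/L.

2.85 µg/L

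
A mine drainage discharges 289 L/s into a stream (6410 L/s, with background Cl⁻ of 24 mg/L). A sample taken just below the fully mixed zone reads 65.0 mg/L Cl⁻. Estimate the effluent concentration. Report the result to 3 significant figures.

Mass balance: 6410·24.00 + 289.0·Cₑ = 6699·65.00
→ Cₑ = (6699·65.00 − 6410·24.00) / 289.0 = 974.4 mg/L.

974 mg/L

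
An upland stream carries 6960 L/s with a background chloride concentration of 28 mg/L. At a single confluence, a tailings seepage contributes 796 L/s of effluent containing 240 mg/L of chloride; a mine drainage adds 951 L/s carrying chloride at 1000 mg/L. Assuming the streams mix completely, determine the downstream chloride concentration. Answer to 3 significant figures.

After mixing, C = (6960·28.00 + 796.0·240.0 + 951.0·1000) / 8707 = 1337000/8707 = 153.5 mg/L.

154 mg/L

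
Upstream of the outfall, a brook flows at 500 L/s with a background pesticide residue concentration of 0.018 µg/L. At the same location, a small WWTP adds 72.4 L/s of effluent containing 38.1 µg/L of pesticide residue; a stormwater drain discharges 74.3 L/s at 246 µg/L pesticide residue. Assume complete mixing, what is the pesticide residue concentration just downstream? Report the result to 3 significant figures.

Conservation of mass: C = (500.0·0.01800 + 72.40·38.10 + 74.30·246.0) / 646.7 = 21050/646.7 = 32.54 µg/L.

32.5 µg/L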